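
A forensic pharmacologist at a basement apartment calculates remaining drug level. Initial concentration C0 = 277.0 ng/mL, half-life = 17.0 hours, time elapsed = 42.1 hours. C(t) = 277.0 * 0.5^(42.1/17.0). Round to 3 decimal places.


Drug concentration decay:
Number of half-lives = t / t_half = 42.1 / 17.0 = 2.476471
Decay factor = 0.5^2.476471 = 0.1796834
C(t) = 277.0 * 0.1796834 = 49.772 ng/mL

49.772


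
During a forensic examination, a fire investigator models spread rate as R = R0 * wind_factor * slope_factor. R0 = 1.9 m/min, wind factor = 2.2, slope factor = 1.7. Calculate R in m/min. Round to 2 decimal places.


Fire spread rate calculation:
R = R0 * wind_factor * slope_factor
= 1.9 * 2.2 * 1.7
= 4.18 * 1.7
= 7.11 m/min

7.11


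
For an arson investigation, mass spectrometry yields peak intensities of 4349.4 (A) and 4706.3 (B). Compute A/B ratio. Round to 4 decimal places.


Spectral peak ratio:
Peak A = 4349.4 counts
Peak B = 4706.3 counts
Ratio = 4349.4 / 4706.3 = 0.9242

0.9242


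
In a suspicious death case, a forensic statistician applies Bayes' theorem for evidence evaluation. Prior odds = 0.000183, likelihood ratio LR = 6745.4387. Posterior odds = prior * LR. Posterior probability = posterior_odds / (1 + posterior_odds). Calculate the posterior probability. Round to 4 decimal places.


Bayesian evidence evaluation:
Posterior odds = prior_odds * LR = 0.000183 * 6745.4387 = 1.234415
Posterior probability = posterior_odds / (1 + posterior_odds)
= 1.234415 / (1 + 1.234415)
= 1.234415 / 2.234415
= 0.5525

0.5525


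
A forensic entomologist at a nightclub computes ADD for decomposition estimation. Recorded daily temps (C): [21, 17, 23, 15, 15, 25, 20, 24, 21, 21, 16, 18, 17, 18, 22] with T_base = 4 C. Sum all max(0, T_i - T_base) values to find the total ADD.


Computing ADD day by day:
Day 1: max(0, 21 - 4) = 17
Day 2: max(0, 17 - 4) = 13
Day 3: max(0, 23 - 4) = 19
Day 4: max(0, 15 - 4) = 11
Day 5: max(0, 15 - 4) = 11
Day 6: max(0, 25 - 4) = 21
Day 7: max(0, 20 - 4) = 16
Day 8: max(0, 24 - 4) = 20
Day 9: max(0, 21 - 4) = 17
Day 10: max(0, 21 - 4) = 17
Day 11: max(0, 16 - 4) = 12
Day 12: max(0, 18 - 4) = 14
Day 13: max(0, 17 - 4) = 13
Day 14: max(0, 18 - 4) = 14
Day 15: max(0, 22 - 4) = 18
Total ADD = 233

233


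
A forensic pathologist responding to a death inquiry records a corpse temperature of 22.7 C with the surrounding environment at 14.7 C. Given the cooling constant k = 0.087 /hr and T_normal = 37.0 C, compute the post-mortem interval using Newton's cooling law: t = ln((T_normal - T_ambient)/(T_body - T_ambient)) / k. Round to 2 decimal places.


Using Newton's law of cooling:
t = ln((T_normal - T_ambient) / (T_body - T_ambient)) / k
T_normal - T_ambient = 22.3
T_body - T_ambient = 8.0
Ratio = 2.7875
ln(ratio) = 1.025145
t = 1.025145 / 0.087 = 11.78 hours

11.78


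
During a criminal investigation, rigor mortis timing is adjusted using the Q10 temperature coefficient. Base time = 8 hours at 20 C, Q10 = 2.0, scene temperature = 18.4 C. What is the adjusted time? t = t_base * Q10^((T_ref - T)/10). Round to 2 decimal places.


Rigor mortis time adjustment:
Exponent = (T_ref - T_actual) / 10 = (20 - 18.4) / 10 = 0.16
Q10 factor = 2.0^0.16 = 1.11729
t_adjusted = 8 * 1.11729 = 8.94 hours

8.94


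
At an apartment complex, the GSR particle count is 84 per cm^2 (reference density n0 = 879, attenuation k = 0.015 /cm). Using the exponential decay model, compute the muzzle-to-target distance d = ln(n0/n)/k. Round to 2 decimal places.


GSR distance calculation:
n0/n = 879 / 84 = 10.464286
ln(n0/n) = 2.347968
d = 2.347968 / 0.015 = 156.53 cm

156.53


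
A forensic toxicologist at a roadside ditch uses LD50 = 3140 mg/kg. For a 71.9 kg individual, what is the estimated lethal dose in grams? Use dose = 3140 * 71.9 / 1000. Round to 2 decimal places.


Lethal dose calculation:
Lethal dose = LD50 * body_weight / 1000
= 3140 * 71.9 / 1000
= 225766 / 1000
= 225.77 g

225.77


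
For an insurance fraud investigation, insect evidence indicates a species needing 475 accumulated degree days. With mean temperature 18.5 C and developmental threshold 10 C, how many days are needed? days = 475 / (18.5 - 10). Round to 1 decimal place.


Insect development time:
Effective temperature = avg_temp - T_base = 18.5 - 10 = 8.5 C
Days = ADD / effective_temp = 475 / 8.5 = 55.9 days

55.9


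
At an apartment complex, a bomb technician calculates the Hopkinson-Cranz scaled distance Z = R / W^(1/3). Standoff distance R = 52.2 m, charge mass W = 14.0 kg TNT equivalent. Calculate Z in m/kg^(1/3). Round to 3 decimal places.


Scaled distance calculation:
W^(1/3) = 14.0^(1/3) = 2.410142
Z = R / W^(1/3) = 52.2 / 2.410142
Z = 21.658 m/kg^(1/3)

21.658


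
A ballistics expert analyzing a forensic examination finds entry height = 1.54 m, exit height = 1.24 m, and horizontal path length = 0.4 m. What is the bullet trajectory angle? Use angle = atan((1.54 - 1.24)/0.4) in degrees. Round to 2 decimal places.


Bullet trajectory angle:
Height difference = 1.54 - 1.24 = 0.3 m
angle = atan(0.3 / 0.4)
angle = atan(0.75)
angle = 36.87 degrees

36.87


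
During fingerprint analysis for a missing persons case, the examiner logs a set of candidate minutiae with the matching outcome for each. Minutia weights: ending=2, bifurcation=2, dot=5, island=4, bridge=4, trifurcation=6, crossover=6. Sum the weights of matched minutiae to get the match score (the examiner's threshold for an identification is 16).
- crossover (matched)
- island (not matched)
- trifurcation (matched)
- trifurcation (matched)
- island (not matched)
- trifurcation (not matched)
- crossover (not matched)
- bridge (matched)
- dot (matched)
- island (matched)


Weighted minutiae match score:
  crossover: matched, +6 (running total 6)
  island: not matched, +0
  trifurcation: matched, +6 (running total 12)
  trifurcation: matched, +6 (running total 18)
  island: not matched, +0
  trifurcation: not matched, +0
  crossover: not matched, +0
  bridge: matched, +4 (running total 22)
  dot: matched, +5 (running total 27)
  island: matched, +4 (running total 31)
Total score = 31
Threshold = 16; verdict = identification

31


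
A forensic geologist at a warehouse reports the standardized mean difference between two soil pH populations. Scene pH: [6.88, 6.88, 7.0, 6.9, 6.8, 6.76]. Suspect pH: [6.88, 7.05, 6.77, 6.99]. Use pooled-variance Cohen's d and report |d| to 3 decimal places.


Pooled-variance Cohen's d for soil pH comparison:
Scene mean = 41.22 / 6 = 6.87
Suspect mean = 27.69 / 4 = 6.9225
Scene sample variance s_s^2 = 0.007
Suspect sample variance s_c^2 = 0.015292
Pooled variance = ((n_s-1)*s_s^2 + (n_c-1)*s_c^2) / (n_s + n_c - 2) = 0.010109
Pooled SD = sqrt(0.010109) = 0.100544
Mean difference = -0.0525
|d| = |-0.0525| / 0.100544 = 0.522

0.522


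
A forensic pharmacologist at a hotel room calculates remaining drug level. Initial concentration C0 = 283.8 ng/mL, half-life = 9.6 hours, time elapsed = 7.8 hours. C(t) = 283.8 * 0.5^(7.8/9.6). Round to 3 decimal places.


Drug concentration decay:
Number of half-lives = t / t_half = 7.8 / 9.6 = 0.8125
Decay factor = 0.5^0.8125 = 0.56939432
C(t) = 283.8 * 0.56939432 = 161.594 ng/mL

161.594


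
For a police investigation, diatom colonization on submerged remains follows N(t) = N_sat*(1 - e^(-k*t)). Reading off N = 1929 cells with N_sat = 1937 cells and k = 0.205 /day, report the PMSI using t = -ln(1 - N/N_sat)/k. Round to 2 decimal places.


PMSI from diatom colonization curve:
N / N_sat = 1929 / 1937 = 0.99587
1 - N/N_sat = 0.00413
ln(1 - N/N_sat) = -5.489478
t = -ln(1 - N/N_sat) / k = -(-5.489478) / 0.205 = 26.78 days

26.78


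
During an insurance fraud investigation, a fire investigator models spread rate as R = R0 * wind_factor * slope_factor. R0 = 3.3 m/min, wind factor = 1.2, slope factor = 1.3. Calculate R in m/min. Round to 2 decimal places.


Fire spread rate calculation:
R = R0 * wind_factor * slope_factor
= 3.3 * 1.2 * 1.3
= 3.96 * 1.3
= 5.15 m/min

5.15


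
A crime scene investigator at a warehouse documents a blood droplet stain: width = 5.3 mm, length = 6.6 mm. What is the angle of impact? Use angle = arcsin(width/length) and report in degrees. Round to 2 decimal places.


Blood spatter impact angle calculation:
width / length = 5.3 / 6.6 = 0.80303
angle = arcsin(0.80303)
angle = 53.42 degrees

53.42


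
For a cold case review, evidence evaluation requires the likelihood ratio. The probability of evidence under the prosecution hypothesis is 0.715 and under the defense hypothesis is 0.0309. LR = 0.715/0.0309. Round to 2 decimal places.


Likelihood ratio calculation:
LR = P(E|Hp) / P(E|Hd)
LR = 0.715 / 0.0309
LR = 23.14

23.14


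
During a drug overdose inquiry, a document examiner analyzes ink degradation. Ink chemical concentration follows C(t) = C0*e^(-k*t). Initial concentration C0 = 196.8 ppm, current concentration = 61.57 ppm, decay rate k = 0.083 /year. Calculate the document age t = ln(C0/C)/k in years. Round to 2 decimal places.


Document age estimation:
C0/C = 196.8 / 61.57 = 3.196362
ln(C0/C) = 1.162013
t = 1.162013 / 0.083 = 14.00 years

14.00


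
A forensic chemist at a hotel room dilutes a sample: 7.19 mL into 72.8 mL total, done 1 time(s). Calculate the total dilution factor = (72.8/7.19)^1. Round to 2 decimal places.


Dilution factor calculation:
Single dilution = V_total / V_sample = 72.8 / 7.19 ≈ 10.125174
Number of dilutions = 1
Total DF = (72.8 / 7.19)^1 (full precision, rounded at the end) = 10.13

10.13


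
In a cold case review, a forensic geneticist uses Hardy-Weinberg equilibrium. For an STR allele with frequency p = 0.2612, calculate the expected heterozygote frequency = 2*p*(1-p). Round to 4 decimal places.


Hardy-Weinberg heterozygote frequency:
q = 1 - p = 1 - 0.2612 = 0.7388
2pq = 2 * 0.2612 * 0.7388 = 0.3859

0.3859


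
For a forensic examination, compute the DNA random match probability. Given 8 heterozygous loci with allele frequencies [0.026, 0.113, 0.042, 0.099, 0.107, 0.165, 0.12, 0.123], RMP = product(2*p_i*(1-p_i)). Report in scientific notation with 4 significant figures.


Computing RMP for 8 loci:
Locus 1: 2 * 0.026 * 0.974 = 0.050648
Locus 2: 2 * 0.113 * 0.887 = 0.200462
Locus 3: 2 * 0.042 * 0.958 = 0.080472
Locus 4: 2 * 0.099 * 0.901 = 0.178398
Locus 5: 2 * 0.107 * 0.893 = 0.191102
Locus 6: 2 * 0.165 * 0.835 = 0.27555
Locus 7: 2 * 0.12 * 0.88 = 0.2112
Locus 8: 2 * 0.123 * 0.877 = 0.215742
RMP = 3.497e-07

3.497e-07


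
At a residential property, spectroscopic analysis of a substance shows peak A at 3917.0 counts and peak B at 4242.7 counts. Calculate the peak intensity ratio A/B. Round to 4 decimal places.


Spectral peak ratio:
Peak A = 3917.0 counts
Peak B = 4242.7 counts
Ratio = 3917.0 / 4242.7 = 0.9232

0.9232


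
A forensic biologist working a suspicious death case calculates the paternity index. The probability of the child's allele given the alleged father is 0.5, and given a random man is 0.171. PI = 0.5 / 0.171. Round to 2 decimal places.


Paternity Index calculation:
PI = P(allele|father) / P(allele|random)
PI = 0.5 / 0.171
PI = 2.92

2.92


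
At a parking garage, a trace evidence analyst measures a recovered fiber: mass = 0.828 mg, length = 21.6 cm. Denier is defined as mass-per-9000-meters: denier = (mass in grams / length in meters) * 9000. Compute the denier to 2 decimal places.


Denier calculation:
Mass in grams = 0.828 mg / 1000 = 0.000828 g
Length in meters = 21.6 cm / 100 = 0.216 m
Linear density = mass / length = 0.000828 / 0.216 = 0.00383333 g/m
Denier = (g/m) * 9000 = 0.00383333 * 9000 = 34.50

34.50


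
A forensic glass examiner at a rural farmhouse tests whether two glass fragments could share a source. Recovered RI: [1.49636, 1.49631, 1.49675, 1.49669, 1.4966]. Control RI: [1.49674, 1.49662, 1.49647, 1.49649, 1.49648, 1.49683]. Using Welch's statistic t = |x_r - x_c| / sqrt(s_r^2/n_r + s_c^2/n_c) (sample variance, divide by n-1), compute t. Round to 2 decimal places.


Welch's t-criterion for glass RI comparison:
Recovered mean = sum / n_r = 7.48271 / 5 = 1.496542
Control mean = sum / n_c = 8.97963 / 6 = 1.496605
Recovered sample variance s_r^2 = 3.887e-08
Control sample variance s_c^2 = 2.323e-08
Welch SE (unpooled) = sqrt(s_r^2/n_r + s_c^2/n_c) = sqrt(7.774e-09 + 3.87167e-09) = sqrt(1.16457e-08) = 0.000107915
|mean_r - mean_c| = 6.3e-05
t = 6.3e-05 / 0.000107915 = 0.58

0.58


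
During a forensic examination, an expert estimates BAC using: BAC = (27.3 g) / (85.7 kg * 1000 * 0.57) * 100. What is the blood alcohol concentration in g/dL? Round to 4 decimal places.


Applying the Widmark formula:
BAC = (dose_g / (body_wt * 1000 * r)) * 100
Denominator = 85.7 * 1000 * 0.57 = 48849
BAC = (27.3 / 48849) * 100
BAC = 0.0559 g/dL

0.0559


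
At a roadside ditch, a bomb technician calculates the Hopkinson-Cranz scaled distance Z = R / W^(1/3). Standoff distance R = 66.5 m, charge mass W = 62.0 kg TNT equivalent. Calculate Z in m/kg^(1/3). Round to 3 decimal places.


Scaled distance calculation:
W^(1/3) = 62.0^(1/3) = 3.957892
Z = R / W^(1/3) = 66.5 / 3.957892
Z = 16.802 m/kg^(1/3)

16.802


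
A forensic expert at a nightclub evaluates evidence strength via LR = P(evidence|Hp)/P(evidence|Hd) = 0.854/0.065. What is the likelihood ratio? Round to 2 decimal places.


Likelihood ratio calculation:
LR = P(E|Hp) / P(E|Hd)
LR = 0.854 / 0.065
LR = 13.14

13.14


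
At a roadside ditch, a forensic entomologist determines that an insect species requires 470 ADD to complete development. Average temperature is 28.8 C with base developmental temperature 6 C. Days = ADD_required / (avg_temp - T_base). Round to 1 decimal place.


Insect development time:
Effective temperature = avg_temp - T_base = 28.8 - 6 = 22.8 C
Days = ADD / effective_temp = 470 / 22.8 = 20.6 days

20.6


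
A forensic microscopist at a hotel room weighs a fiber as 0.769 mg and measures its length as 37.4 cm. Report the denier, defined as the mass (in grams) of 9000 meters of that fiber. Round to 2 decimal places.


Denier calculation:
Mass in grams = 0.769 mg / 1000 = 0.000769 g
Length in meters = 37.4 cm / 100 = 0.374 m
Linear density = mass / length = 0.000769 / 0.374 = 0.00205615 g/m
Denier = (g/m) * 9000 = 0.00205615 * 9000 = 18.51

18.51


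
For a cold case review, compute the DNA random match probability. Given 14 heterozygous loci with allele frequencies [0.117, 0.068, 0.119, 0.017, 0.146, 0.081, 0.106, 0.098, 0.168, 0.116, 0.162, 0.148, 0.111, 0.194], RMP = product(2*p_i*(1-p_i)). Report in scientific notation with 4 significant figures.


Computing RMP for 14 loci:
Locus 1: 2 * 0.117 * 0.883 = 0.206622
Locus 2: 2 * 0.068 * 0.932 = 0.126752
Locus 3: 2 * 0.119 * 0.881 = 0.209678
Locus 4: 2 * 0.017 * 0.983 = 0.033422
Locus 5: 2 * 0.146 * 0.854 = 0.249368
Locus 6: 2 * 0.081 * 0.919 = 0.148878
Locus 7: 2 * 0.106 * 0.894 = 0.189528
Locus 8: 2 * 0.098 * 0.902 = 0.176792
Locus 9: 2 * 0.168 * 0.832 = 0.279552
Locus 10: 2 * 0.116 * 0.884 = 0.205088
Locus 11: 2 * 0.162 * 0.838 = 0.271512
Locus 12: 2 * 0.148 * 0.852 = 0.252192
Locus 13: 2 * 0.111 * 0.889 = 0.197358
Locus 14: 2 * 0.194 * 0.806 = 0.312728
RMP = 5.532e-11

5.532e-11


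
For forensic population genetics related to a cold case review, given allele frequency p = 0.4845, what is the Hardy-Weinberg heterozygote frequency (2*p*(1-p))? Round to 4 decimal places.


Hardy-Weinberg heterozygote frequency:
q = 1 - p = 1 - 0.4845 = 0.5155
2pq = 2 * 0.4845 * 0.5155 = 0.4995

0.4995


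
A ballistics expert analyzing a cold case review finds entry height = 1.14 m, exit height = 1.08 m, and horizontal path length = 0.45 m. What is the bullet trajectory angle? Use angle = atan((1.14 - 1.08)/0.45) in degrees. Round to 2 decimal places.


Bullet trajectory angle:
Height difference = 1.14 - 1.08 = 0.06 m
angle = atan(0.06 / 0.45)
angle = atan(0.133333)
angle = 7.59 degrees

7.59


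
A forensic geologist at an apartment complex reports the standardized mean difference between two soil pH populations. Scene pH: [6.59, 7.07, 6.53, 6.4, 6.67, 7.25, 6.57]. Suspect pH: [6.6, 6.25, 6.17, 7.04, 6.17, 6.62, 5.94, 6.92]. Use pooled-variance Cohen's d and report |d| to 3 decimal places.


Pooled-variance Cohen's d for soil pH comparison:
Scene mean = 47.08 / 7 = 6.725714
Suspect mean = 51.71 / 8 = 6.46375
Scene sample variance s_s^2 = 0.097262
Suspect sample variance s_c^2 = 0.153684
Pooled variance = ((n_s-1)*s_s^2 + (n_c-1)*s_c^2) / (n_s + n_c - 2) = 0.127643
Pooled SD = sqrt(0.127643) = 0.357272
Mean difference = 0.261964
|d| = |0.261964| / 0.357272 = 0.733

0.733


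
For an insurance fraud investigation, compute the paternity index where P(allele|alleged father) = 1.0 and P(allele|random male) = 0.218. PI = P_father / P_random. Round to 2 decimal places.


Paternity Index calculation:
PI = P(allele|father) / P(allele|random)
PI = 1.0 / 0.218
PI = 4.59

4.59


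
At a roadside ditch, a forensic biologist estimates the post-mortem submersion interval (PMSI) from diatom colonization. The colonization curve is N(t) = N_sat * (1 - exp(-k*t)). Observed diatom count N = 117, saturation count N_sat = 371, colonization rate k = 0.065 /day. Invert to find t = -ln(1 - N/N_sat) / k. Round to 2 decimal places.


PMSI from diatom colonization curve:
N / N_sat = 117 / 371 = 0.315364
1 - N/N_sat = 0.684636
ln(1 - N/N_sat) = -0.378868
t = -ln(1 - N/N_sat) / k = -(-0.378868) / 0.065 = 5.83 days

5.83


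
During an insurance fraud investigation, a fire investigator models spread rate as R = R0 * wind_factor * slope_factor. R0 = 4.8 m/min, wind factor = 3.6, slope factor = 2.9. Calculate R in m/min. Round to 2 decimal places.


Fire spread rate calculation:
R = R0 * wind_factor * slope_factor
= 4.8 * 3.6 * 2.9
= 17.28 * 2.9
= 50.11 m/min

50.11


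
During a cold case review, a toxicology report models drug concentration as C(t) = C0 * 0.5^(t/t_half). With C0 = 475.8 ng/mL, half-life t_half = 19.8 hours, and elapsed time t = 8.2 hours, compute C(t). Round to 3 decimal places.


Drug concentration decay:
Number of half-lives = t / t_half = 8.2 / 19.8 = 0.414141
Decay factor = 0.5^0.414141 = 0.7504662
C(t) = 475.8 * 0.7504662 = 357.072 ng/mL

357.072


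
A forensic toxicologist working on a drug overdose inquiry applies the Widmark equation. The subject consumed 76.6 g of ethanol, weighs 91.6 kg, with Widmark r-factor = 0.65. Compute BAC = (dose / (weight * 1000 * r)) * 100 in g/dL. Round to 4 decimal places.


Applying the Widmark formula:
BAC = (dose_g / (body_wt * 1000 * r)) * 100
Denominator = 91.6 * 1000 * 0.65 = 59540
BAC = (76.6 / 59540) * 100
BAC = 0.1287 g/dL

0.1287


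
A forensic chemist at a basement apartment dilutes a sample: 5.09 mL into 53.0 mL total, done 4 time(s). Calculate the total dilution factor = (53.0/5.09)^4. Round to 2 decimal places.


Dilution factor calculation:
Single dilution = V_total / V_sample = 53.0 / 5.09 ≈ 10.412574
Number of dilutions = 4
Total DF = (53.0 / 5.09)^4 (full precision, rounded at the end) = 11755.26

11755.26


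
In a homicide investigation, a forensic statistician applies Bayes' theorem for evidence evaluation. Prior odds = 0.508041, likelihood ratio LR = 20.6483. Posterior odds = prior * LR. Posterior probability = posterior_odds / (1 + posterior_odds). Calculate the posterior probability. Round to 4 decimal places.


Bayesian evidence evaluation:
Posterior odds = prior_odds * LR = 0.508041 * 20.6483 = 10.49018
Posterior probability = posterior_odds / (1 + posterior_odds)
= 10.49018 / (1 + 10.49018)
= 10.49018 / 11.49018
= 0.9130

0.9130


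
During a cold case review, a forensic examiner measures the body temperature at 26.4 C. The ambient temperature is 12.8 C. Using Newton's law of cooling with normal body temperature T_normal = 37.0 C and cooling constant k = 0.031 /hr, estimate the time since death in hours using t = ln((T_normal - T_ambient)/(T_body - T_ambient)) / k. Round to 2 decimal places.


Using Newton's law of cooling:
t = ln((T_normal - T_ambient) / (T_body - T_ambient)) / k
T_normal - T_ambient = 24.2
T_body - T_ambient = 13.6
Ratio = 1.779412
ln(ratio) = 0.576283
t = 0.576283 / 0.031 = 18.59 hours

18.59


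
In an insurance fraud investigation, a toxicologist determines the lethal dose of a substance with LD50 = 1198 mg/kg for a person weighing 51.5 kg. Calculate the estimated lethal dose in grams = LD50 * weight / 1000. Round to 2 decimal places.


Lethal dose calculation:
Lethal dose = LD50 * body_weight / 1000
= 1198 * 51.5 / 1000
= 61697 / 1000
= 61.70 g

61.70


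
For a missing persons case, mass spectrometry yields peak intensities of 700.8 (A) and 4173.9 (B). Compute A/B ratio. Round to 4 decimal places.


Spectral peak ratio:
Peak A = 700.8 counts
Peak B = 4173.9 counts
Ratio = 700.8 / 4173.9 = 0.1679

0.1679


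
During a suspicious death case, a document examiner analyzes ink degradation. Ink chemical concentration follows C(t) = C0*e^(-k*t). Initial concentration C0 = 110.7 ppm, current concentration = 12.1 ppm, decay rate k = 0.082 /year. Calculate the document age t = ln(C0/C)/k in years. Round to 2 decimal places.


Document age estimation:
C0/C = 110.7 / 12.1 = 9.14876
ln(C0/C) = 2.213618
t = 2.213618 / 0.082 = 27.00 years

27.00


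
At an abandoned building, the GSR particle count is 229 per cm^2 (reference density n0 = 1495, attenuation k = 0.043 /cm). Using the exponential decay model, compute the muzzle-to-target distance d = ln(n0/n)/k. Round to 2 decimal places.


GSR distance calculation:
n0/n = 1495 / 229 = 6.528384
ln(n0/n) = 1.876159
d = 1.876159 / 0.043 = 43.63 cm

43.63


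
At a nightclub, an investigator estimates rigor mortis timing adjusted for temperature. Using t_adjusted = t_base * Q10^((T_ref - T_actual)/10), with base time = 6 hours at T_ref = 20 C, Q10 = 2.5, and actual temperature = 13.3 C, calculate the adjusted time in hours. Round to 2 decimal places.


Rigor mortis time adjustment:
Exponent = (T_ref - T_actual) / 10 = (20 - 13.3) / 10 = 0.67
Q10 factor = 2.5^0.67 = 1.84765
t_adjusted = 6 * 1.84765 = 11.09 hours

11.09


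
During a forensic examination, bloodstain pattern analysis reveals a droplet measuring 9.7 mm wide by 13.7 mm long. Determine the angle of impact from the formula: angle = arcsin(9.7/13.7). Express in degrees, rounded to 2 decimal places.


Blood spatter impact angle calculation:
width / length = 9.7 / 13.7 = 0.708029
angle = arcsin(0.708029)
angle = 45.07 degrees

45.07


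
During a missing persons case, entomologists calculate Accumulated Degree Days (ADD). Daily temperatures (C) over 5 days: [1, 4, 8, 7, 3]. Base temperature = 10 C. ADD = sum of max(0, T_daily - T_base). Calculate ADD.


Computing ADD day by day:
Day 1: max(0, 1 - 10) = 0
Day 2: max(0, 4 - 10) = 0
Day 3: max(0, 8 - 10) = 0
Day 4: max(0, 7 - 10) = 0
Day 5: max(0, 3 - 10) = 0
Total ADD = 0

0


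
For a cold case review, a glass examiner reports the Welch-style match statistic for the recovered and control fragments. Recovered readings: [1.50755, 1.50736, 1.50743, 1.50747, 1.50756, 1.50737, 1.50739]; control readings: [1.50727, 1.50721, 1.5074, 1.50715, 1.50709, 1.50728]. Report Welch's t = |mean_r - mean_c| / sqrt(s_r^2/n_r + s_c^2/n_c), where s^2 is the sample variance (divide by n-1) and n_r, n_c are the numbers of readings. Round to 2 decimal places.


Welch's t-criterion for glass RI comparison:
Recovered mean = sum / n_r = 10.55213 / 7 = 1.5074471
Control mean = sum / n_c = 9.0434 / 6 = 1.5072333
Recovered sample variance s_r^2 = 6.82381e-09
Control sample variance s_c^2 = 1.18667e-08
Welch SE (unpooled) = sqrt(s_r^2/n_r + s_c^2/n_c) = sqrt(9.7483e-10 + 1.97778e-09) = sqrt(2.95261e-09) = 5.43379e-05
|mean_r - mean_c| = 0.00021381
t = 0.00021381 / 5.43379e-05 = 3.93

3.93


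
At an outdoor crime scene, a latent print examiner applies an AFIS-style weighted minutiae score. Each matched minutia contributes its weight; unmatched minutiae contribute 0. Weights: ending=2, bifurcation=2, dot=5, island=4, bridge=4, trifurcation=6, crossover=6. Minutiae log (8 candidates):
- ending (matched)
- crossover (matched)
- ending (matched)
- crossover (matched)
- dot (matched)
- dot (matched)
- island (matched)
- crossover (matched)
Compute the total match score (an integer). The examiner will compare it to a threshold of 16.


Weighted minutiae match score:
  ending: matched, +2 (running total 2)
  crossover: matched, +6 (running total 8)
  ending: matched, +2 (running total 10)
  crossover: matched, +6 (running total 16)
  dot: matched, +5 (running total 21)
  dot: matched, +5 (running total 26)
  island: matched, +4 (running total 30)
  crossover: matched, +6 (running total 36)
Total score = 36
Threshold = 16; verdict = identification

36


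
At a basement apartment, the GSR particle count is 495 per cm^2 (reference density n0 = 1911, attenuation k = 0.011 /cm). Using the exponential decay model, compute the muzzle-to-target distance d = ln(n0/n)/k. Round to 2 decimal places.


GSR distance calculation:
n0/n = 1911 / 495 = 3.860606
ln(n0/n) = 1.350824
d = 1.350824 / 0.011 = 122.80 cm

122.80


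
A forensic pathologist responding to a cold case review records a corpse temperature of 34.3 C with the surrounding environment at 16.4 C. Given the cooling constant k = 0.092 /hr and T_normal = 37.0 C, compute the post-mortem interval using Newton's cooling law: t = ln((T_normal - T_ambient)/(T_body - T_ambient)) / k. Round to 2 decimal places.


Using Newton's law of cooling:
t = ln((T_normal - T_ambient) / (T_body - T_ambient)) / k
T_normal - T_ambient = 20.6
T_body - T_ambient = 17.9
Ratio = 1.150838
ln(ratio) = 0.14049
t = 0.14049 / 0.092 = 1.53 hours

1.53


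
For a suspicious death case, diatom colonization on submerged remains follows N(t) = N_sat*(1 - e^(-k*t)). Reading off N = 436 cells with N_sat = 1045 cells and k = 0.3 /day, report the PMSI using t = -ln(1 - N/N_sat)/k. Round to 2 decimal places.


PMSI from diatom colonization curve:
N / N_sat = 436 / 1045 = 0.417225
1 - N/N_sat = 0.582775
ln(1 - N/N_sat) = -0.539954
t = -ln(1 - N/N_sat) / k = -(-0.539954) / 0.3 = 1.80 days

1.80


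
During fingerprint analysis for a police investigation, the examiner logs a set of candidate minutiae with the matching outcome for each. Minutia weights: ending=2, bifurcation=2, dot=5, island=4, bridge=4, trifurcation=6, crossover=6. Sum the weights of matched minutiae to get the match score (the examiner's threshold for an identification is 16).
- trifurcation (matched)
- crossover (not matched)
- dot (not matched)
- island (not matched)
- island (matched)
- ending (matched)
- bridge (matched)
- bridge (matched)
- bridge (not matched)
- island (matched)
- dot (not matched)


Weighted minutiae match score:
  trifurcation: matched, +6 (running total 6)
  crossover: not matched, +0
  dot: not matched, +0
  island: not matched, +0
  island: matched, +4 (running total 10)
  ending: matched, +2 (running total 12)
  bridge: matched, +4 (running total 16)
  bridge: matched, +4 (running total 20)
  bridge: not matched, +0
  island: matched, +4 (running total 24)
  dot: not matched, +0
Total score = 24
Threshold = 16; verdict = identification

24


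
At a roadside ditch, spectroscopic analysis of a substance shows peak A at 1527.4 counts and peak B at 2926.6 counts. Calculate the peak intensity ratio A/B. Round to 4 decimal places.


Spectral peak ratio:
Peak A = 1527.4 counts
Peak B = 2926.6 counts
Ratio = 1527.4 / 2926.6 = 0.5219

0.5219


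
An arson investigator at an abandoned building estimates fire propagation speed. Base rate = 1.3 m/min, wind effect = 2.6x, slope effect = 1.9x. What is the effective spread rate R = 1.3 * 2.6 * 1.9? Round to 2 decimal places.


Fire spread rate calculation:
R = R0 * wind_factor * slope_factor
= 1.3 * 2.6 * 1.9
= 3.38 * 1.9
= 6.42 m/min

6.42


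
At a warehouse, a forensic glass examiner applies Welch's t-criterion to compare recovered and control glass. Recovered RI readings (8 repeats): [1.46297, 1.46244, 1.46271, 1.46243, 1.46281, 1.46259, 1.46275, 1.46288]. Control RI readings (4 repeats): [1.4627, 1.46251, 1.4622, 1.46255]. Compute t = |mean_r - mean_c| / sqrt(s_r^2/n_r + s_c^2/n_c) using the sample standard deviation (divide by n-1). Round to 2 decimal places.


Welch's t-criterion for glass RI comparison:
Recovered mean = sum / n_r = 11.70158 / 8 = 1.4626975
Control mean = sum / n_c = 5.84996 / 4 = 1.46249
Recovered sample variance s_r^2 = 3.89357e-08
Control sample variance s_c^2 = 4.40667e-08
Welch SE (unpooled) = sqrt(s_r^2/n_r + s_c^2/n_c) = sqrt(4.86696e-09 + 1.10167e-08) = sqrt(1.58837e-08) = 0.000126031
|mean_r - mean_c| = 0.0002075
t = 0.0002075 / 0.000126031 = 1.65

1.65


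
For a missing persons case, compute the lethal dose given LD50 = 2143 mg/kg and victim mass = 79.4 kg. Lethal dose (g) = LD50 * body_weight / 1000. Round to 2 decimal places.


Lethal dose calculation:
Lethal dose = LD50 * body_weight / 1000
= 2143 * 79.4 / 1000
= 170154.2 / 1000
= 170.15 g

170.15


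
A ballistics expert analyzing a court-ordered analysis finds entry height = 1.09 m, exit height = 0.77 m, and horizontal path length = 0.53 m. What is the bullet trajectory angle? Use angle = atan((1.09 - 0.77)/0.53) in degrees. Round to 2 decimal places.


Bullet trajectory angle:
Height difference = 1.09 - 0.77 = 0.32 m
angle = atan(0.32 / 0.53)
angle = atan(0.603774)
angle = 31.12 degrees

31.12


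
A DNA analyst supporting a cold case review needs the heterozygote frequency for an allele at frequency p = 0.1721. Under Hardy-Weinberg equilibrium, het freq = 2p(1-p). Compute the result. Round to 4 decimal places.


Hardy-Weinberg heterozygote frequency:
q = 1 - p = 1 - 0.1721 = 0.8279
2pq = 2 * 0.1721 * 0.8279 = 0.2850

0.2850


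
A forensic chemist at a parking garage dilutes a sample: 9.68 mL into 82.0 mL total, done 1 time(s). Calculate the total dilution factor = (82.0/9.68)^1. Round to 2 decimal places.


Dilution factor calculation:
Single dilution = V_total / V_sample = 82.0 / 9.68 ≈ 8.471074
Number of dilutions = 1
Total DF = (82.0 / 9.68)^1 (full precision, rounded at the end) = 8.47

8.47


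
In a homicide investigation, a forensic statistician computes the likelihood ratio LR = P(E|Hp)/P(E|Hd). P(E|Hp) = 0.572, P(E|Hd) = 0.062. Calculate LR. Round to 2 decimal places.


Likelihood ratio calculation:
LR = P(E|Hp) / P(E|Hd)
LR = 0.572 / 0.062
LR = 9.23

9.23


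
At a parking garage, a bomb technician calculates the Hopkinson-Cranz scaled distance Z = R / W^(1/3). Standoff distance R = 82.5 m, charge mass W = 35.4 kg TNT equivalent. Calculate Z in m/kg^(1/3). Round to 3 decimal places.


Scaled distance calculation:
W^(1/3) = 35.4^(1/3) = 3.28348
Z = R / W^(1/3) = 82.5 / 3.28348
Z = 25.126 m/kg^(1/3)

25.126


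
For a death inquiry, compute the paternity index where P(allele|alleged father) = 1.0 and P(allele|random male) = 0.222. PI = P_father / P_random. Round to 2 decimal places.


Paternity Index calculation:
PI = P(allele|father) / P(allele|random)
PI = 1.0 / 0.222
PI = 4.50

4.50


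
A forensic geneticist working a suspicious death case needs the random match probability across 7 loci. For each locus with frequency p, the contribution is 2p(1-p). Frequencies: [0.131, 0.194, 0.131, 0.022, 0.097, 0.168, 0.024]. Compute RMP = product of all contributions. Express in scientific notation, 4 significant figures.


Computing RMP for 7 loci:
Locus 1: 2 * 0.131 * 0.869 = 0.227678
Locus 2: 2 * 0.194 * 0.806 = 0.312728
Locus 3: 2 * 0.131 * 0.869 = 0.227678
Locus 4: 2 * 0.022 * 0.978 = 0.043032
Locus 5: 2 * 0.097 * 0.903 = 0.175182
Locus 6: 2 * 0.168 * 0.832 = 0.279552
Locus 7: 2 * 0.024 * 0.976 = 0.046848
RMP = 1.600e-06

1.600e-06


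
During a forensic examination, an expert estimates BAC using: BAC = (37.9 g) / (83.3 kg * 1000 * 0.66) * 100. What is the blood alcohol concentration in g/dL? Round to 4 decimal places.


Applying the Widmark formula:
BAC = (dose_g / (body_wt * 1000 * r)) * 100
Denominator = 83.3 * 1000 * 0.66 = 54978
BAC = (37.9 / 54978) * 100
BAC = 0.0689 g/dL

0.0689


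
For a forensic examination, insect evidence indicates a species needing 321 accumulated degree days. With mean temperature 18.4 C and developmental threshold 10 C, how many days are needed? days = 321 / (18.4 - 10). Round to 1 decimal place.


Insect development time:
Effective temperature = avg_temp - T_base = 18.4 - 10 = 8.4 C
Days = ADD / effective_temp = 321 / 8.4 = 38.2 days

38.2


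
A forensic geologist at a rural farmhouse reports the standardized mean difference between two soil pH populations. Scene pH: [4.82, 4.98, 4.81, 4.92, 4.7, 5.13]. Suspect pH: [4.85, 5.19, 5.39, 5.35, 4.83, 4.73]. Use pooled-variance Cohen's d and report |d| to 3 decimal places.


Pooled-variance Cohen's d for soil pH comparison:
Scene mean = 29.36 / 6 = 4.893333
Suspect mean = 30.34 / 6 = 5.056667
Scene sample variance s_s^2 = 0.022787
Suspect sample variance s_c^2 = 0.083147
Pooled variance = ((n_s-1)*s_s^2 + (n_c-1)*s_c^2) / (n_s + n_c - 2) = 0.052967
Pooled SD = sqrt(0.052967) = 0.230146
Mean difference = -0.163333
|d| = |-0.163333| / 0.230146 = 0.710

0.710


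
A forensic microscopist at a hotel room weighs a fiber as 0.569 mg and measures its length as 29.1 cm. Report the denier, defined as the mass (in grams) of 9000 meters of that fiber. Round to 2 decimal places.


Denier calculation:
Mass in grams = 0.569 mg / 1000 = 0.000569 g
Length in meters = 29.1 cm / 100 = 0.291 m
Linear density = mass / length = 0.000569 / 0.291 = 0.00195533 g/m
Denier = (g/m) * 9000 = 0.00195533 * 9000 = 17.60

17.60


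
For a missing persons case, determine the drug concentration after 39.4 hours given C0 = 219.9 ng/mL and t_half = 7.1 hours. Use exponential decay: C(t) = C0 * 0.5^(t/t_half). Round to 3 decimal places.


Drug concentration decay:
Number of half-lives = t / t_half = 39.4 / 7.1 = 5.549296
Decay factor = 0.5^5.549296 = 0.0213548
C(t) = 219.9 * 0.0213548 = 4.696 ng/mL

4.696


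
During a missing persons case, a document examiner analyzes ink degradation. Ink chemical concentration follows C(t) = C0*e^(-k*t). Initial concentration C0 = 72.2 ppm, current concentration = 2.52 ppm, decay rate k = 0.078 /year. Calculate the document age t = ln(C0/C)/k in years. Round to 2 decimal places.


Document age estimation:
C0/C = 72.2 / 2.52 = 28.650794
ln(C0/C) = 3.355181
t = 3.355181 / 0.078 = 43.02 years

43.02


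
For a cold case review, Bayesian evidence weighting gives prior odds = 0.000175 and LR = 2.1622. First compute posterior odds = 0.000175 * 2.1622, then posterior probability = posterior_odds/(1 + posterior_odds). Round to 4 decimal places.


Bayesian evidence evaluation:
Posterior odds = prior_odds * LR = 0.000175 * 2.1622 = 0.000378385
Posterior probability = posterior_odds / (1 + posterior_odds)
= 0.000378385 / (1 + 0.000378385)
= 0.000378385 / 1.000378385
= 0.0004

0.0004


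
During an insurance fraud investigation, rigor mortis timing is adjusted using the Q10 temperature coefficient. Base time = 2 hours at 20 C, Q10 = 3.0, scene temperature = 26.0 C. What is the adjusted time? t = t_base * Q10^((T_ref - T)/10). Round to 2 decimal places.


Rigor mortis time adjustment:
Exponent = (T_ref - T_actual) / 10 = (20 - 26.0) / 10 = -0.6
Q10 factor = 3.0^-0.6 = 0.51728
t_adjusted = 2 * 0.51728 = 1.03 hours

1.03


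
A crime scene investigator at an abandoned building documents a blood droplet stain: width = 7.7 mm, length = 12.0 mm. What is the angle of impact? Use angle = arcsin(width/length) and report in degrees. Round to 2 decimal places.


Blood spatter impact angle calculation:
width / length = 7.7 / 12.0 = 0.641667
angle = arcsin(0.641667)
angle = 39.92 degrees

39.92


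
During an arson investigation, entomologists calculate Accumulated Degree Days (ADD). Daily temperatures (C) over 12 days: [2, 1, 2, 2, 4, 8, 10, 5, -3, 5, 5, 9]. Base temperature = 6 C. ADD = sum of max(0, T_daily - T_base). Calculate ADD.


Computing ADD day by day:
Day 1: max(0, 2 - 6) = 0
Day 2: max(0, 1 - 6) = 0
Day 3: max(0, 2 - 6) = 0
Day 4: max(0, 2 - 6) = 0
Day 5: max(0, 4 - 6) = 0
Day 6: max(0, 8 - 6) = 2
Day 7: max(0, 10 - 6) = 4
Day 8: max(0, 5 - 6) = 0
Day 9: max(0, -3 - 6) = 0
Day 10: max(0, 5 - 6) = 0
Day 11: max(0, 5 - 6) = 0
Day 12: max(0, 9 - 6) = 3
Total ADD = 9

9


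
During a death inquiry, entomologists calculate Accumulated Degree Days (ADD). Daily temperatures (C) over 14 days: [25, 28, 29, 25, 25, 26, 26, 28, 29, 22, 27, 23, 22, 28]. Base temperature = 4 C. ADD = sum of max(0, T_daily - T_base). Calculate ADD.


Computing ADD day by day:
Day 1: max(0, 25 - 4) = 21
Day 2: max(0, 28 - 4) = 24
Day 3: max(0, 29 - 4) = 25
Day 4: max(0, 25 - 4) = 21
Day 5: max(0, 25 - 4) = 21
Day 6: max(0, 26 - 4) = 22
Day 7: max(0, 26 - 4) = 22
Day 8: max(0, 28 - 4) = 24
Day 9: max(0, 29 - 4) = 25
Day 10: max(0, 22 - 4) = 18
Day 11: max(0, 27 - 4) = 23
Day 12: max(0, 23 - 4) = 19
Day 13: max(0, 22 - 4) = 18
Day 14: max(0, 28 - 4) = 24
Total ADD = 307

307


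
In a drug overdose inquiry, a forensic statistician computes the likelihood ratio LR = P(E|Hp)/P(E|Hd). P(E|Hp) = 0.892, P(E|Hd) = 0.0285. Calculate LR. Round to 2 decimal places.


Likelihood ratio calculation:
LR = P(E|Hp) / P(E|Hd)
LR = 0.892 / 0.0285
LR = 31.30

31.30


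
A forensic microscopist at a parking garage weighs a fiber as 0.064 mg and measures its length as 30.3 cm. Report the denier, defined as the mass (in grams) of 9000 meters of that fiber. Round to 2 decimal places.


Denier calculation:
Mass in grams = 0.064 mg / 1000 = 0.000064 g
Length in meters = 30.3 cm / 100 = 0.303 m
Linear density = mass / length = 0.000064 / 0.303 = 0.00021122 g/m
Denier = (g/m) * 9000 = 0.00021122 * 9000 = 1.90

1.90


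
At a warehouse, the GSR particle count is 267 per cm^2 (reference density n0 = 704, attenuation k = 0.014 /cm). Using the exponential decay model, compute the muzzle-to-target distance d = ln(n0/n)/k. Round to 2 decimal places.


GSR distance calculation:
n0/n = 704 / 267 = 2.636704
ln(n0/n) = 0.96953
d = 0.96953 / 0.014 = 69.25 cm

69.25


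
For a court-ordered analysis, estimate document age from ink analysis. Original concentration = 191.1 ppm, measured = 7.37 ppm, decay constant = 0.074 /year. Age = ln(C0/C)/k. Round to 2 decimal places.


Document age estimation:
C0/C = 191.1 / 7.37 = 25.929444
ln(C0/C) = 3.255379
t = 3.255379 / 0.074 = 43.99 years

43.99


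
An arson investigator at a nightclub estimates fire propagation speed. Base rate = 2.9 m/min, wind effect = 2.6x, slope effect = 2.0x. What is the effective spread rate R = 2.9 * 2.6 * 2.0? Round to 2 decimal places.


Fire spread rate calculation:
R = R0 * wind_factor * slope_factor
= 2.9 * 2.6 * 2.0
= 7.54 * 2.0
= 15.08 m/min

15.08


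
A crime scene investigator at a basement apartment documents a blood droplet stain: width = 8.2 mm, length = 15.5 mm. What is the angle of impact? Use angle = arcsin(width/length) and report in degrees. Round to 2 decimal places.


Blood spatter impact angle calculation:
width / length = 8.2 / 15.5 = 0.529032
angle = arcsin(0.529032)
angle = 31.94 degrees

31.94


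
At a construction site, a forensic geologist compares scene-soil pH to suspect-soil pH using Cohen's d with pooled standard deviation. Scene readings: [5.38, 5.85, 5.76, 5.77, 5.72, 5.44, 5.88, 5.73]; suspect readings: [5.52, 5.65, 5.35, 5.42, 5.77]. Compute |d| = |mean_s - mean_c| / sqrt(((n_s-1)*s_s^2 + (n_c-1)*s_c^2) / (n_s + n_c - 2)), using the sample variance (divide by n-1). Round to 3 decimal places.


Pooled-variance Cohen's d for soil pH comparison:
Scene mean = 45.53 / 8 = 5.69125
Suspect mean = 27.71 / 5 = 5.542
Scene sample variance s_s^2 = 0.033441
Suspect sample variance s_c^2 = 0.02897
Pooled variance = ((n_s-1)*s_s^2 + (n_c-1)*s_c^2) / (n_s + n_c - 2) = 0.031815
Pooled SD = sqrt(0.031815) = 0.178368
Mean difference = 0.14925
|d| = |0.14925| / 0.178368 = 0.837

0.837


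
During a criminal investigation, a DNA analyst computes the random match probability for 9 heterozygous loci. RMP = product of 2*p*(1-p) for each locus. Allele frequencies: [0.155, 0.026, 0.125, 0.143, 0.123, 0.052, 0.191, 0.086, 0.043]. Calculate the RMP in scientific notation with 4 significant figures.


Computing RMP for 9 loci:
Locus 1: 2 * 0.155 * 0.845 = 0.26195
Locus 2: 2 * 0.026 * 0.974 = 0.050648
Locus 3: 2 * 0.125 * 0.875 = 0.21875
Locus 4: 2 * 0.143 * 0.857 = 0.245102
Locus 5: 2 * 0.123 * 0.877 = 0.215742
Locus 6: 2 * 0.052 * 0.948 = 0.098592
Locus 7: 2 * 0.191 * 0.809 = 0.309038
Locus 8: 2 * 0.086 * 0.914 = 0.157208
Locus 9: 2 * 0.043 * 0.957 = 0.082302
RMP = 6.050e-08

6.050e-08
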